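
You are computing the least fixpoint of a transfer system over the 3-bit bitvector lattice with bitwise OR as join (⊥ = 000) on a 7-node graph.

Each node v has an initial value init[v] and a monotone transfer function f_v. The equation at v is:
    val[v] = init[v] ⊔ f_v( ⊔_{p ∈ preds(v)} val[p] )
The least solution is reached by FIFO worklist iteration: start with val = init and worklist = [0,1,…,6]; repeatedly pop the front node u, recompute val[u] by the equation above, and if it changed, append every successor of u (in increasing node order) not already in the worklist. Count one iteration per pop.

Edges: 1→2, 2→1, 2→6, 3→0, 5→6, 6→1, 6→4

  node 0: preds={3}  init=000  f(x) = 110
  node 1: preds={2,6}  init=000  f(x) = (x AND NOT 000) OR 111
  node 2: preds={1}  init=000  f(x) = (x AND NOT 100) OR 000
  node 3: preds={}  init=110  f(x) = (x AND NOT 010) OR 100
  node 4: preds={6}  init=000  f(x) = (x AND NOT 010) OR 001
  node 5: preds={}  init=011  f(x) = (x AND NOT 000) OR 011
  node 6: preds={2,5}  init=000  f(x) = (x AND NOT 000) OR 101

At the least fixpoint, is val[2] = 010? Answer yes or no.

no

Worklist (9 pops):
  #1 pop 0: in=110 → 110 (was 000); enqueue []
  #2 pop 1: in=000 → 111 (was 000); enqueue []
  #3 pop 2: in=111 → 011 (was 000); enqueue [1]
  #4 pop 3: in=000 → 110 (no change)
  #5 pop 4: in=000 → 001 (was 000); enqueue []
  #6 pop 5: in=000 → 011 (no change)
  #7 pop 6: in=011 → 111 (was 000); enqueue [4]
  #8 pop 1: in=111 → 111 (no change)
  #9 pop 4: in=111 → 101 (was 001); enqueue []

Fixpoint:
  val[0] = 110
  val[1] = 111
  val[2] = 011
  val[3] = 110
  val[4] = 101
  val[5] = 011
  val[6] = 111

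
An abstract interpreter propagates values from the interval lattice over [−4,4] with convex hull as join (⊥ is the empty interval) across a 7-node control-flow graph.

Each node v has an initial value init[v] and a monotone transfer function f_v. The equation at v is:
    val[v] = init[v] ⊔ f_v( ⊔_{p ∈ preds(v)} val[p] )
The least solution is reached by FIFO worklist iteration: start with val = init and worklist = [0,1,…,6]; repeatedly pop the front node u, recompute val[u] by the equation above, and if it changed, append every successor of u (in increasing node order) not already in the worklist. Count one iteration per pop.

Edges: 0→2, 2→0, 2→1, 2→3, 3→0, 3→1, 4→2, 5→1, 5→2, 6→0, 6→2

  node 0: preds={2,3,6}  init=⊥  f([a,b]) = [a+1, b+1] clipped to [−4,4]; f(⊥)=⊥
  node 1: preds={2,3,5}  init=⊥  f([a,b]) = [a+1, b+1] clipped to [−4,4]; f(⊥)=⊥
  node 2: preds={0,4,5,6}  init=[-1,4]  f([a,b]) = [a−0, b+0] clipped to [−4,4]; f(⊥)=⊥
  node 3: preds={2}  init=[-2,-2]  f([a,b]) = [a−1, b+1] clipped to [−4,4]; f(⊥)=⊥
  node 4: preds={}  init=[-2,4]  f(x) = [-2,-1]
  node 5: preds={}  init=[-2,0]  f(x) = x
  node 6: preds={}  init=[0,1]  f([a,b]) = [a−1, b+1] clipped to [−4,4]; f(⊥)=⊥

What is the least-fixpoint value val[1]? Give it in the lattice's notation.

[-2,4]

Trace (10 dequeues):
  [1] u=0 | in [-2,4] | out [-1,4] | prev ⊥ | push {}
  [2] u=1 | in [-2,4] | out [-1,4] | prev ⊥ | push {}
  [3] u=2 | in [-2,4] | out [-2,4] | prev [-1,4] | push {0,1}
  [4] u=3 | in [-2,4] | out [-3,4] | prev [-2,-2] | push {}
  [5] u=4 | in ⊥ | out [-2,4] | ==
  [6] u=5 | in ⊥ | out [-2,0] | ==
  [7] u=6 | in ⊥ | out [0,1] | ==
  [8] u=0 | in [-3,4] | out [-2,4] | prev [-1,4] | push {2}
  [9] u=1 | in [-3,4] | out [-2,4] | prev [-1,4] | push {}
  [10] u=2 | in [-2,4] | out [-2,4] | ==

Converged values:
  [0] [-2,4]
  [1] [-2,4]
  [2] [-2,4]
  [3] [-3,4]
  [4] [-2,4]
  [5] [-2,0]
  [6] [0,1]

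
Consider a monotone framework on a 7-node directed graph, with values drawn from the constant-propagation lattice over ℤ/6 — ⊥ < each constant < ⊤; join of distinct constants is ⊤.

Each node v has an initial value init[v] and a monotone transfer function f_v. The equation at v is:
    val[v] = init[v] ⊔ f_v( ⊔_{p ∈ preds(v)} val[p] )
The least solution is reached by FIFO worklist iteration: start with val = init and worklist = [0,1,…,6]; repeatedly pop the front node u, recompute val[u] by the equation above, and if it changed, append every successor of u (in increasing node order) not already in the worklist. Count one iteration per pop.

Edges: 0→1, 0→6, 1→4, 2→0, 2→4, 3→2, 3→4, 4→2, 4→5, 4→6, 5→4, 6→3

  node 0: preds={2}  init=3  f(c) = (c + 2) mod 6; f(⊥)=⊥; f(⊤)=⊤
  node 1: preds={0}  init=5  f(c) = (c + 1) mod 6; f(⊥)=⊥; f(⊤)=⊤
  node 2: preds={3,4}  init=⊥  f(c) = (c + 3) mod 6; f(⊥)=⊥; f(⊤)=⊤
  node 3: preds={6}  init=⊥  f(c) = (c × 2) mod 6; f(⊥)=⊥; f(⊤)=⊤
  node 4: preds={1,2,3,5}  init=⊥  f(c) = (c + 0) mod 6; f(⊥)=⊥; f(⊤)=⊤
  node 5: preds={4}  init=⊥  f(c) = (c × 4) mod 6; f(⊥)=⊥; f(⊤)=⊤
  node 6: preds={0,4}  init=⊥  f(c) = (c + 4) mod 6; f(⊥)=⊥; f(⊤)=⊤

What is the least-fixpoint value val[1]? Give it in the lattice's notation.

⊤

Worklist (15 pops):
  #1 pop 0: in=⊥ → 3 (no change)
  #2 pop 1: in=3 → ⊤ (was 5); enqueue []
  #3 pop 2: in=⊥ → ⊥ (no change)
  #4 pop 3: in=⊥ → ⊥ (no change)
  #5 pop 4: in=⊤ → ⊤ (was ⊥); enqueue [2]
  #6 pop 5: in=⊤ → ⊤ (was ⊥); enqueue [4]
  #7 pop 6: in=⊤ → ⊤ (was ⊥); enqueue [3]
  #8 pop 2: in=⊤ → ⊤ (was ⊥); enqueue [0]
  #9 pop 4: in=⊤ → ⊤ (no change)
  #10 pop 3: in=⊤ → ⊤ (was ⊥); enqueue [2,4]
  #11 pop 0: in=⊤ → ⊤ (was 3); enqueue [1,6]
  #12 pop 2: in=⊤ → ⊤ (no change)
  #13 pop 4: in=⊤ → ⊤ (no change)
  #14 pop 1: in=⊤ → ⊤ (no change)
  #15 pop 6: in=⊤ → ⊤ (no change)

Fixpoint:
  val[0] = ⊤
  val[1] = ⊤
  val[2] = ⊤
  val[3] = ⊤
  val[4] = ⊤
  val[5] = ⊤
  val[6] = ⊤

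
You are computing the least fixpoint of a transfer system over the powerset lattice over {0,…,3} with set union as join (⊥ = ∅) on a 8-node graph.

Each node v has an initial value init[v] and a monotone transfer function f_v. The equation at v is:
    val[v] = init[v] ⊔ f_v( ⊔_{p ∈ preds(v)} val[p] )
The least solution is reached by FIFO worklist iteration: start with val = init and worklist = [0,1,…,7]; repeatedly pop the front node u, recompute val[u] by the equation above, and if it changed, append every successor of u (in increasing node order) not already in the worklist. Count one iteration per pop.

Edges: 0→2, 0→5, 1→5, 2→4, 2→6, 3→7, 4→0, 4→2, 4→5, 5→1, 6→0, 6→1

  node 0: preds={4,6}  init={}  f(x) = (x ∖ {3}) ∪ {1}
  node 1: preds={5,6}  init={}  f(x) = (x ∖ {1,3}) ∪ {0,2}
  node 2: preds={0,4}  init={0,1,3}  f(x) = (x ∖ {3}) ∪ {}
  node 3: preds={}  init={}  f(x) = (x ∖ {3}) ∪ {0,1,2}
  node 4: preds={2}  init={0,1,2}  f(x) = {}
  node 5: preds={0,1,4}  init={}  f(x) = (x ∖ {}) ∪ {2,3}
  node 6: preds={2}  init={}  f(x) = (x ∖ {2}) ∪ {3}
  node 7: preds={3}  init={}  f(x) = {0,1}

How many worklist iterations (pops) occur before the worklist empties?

Worklist (10 pops):
  #1 pop 0: in={0,1,2} → {0,1,2} (was {}); enqueue []
  #2 pop 1: in={} → {0,2} (was {}); enqueue []
  #3 pop 2: in={0,1,2} → {0,1,2,3} (was {0,1,3}); enqueue []
  #4 pop 3: in={} → {0,1,2} (was {}); enqueue []
  #5 pop 4: in={0,1,2,3} → {0,1,2} (no change)
  #6 pop 5: in={0,1,2} → {0,1,2,3} (was {}); enqueue [1]
  #7 pop 6: in={0,1,2,3} → {0,1,3} (was {}); enqueue [0]
  #8 pop 7: in={0,1,2} → {0,1} (was {}); enqueue []
  #9 pop 1: in={0,1,2,3} → {0,2} (no change)
  #10 pop 0: in={0,1,2,3} → {0,1,2} (no change)

Fixpoint:
  val[0] = {0,1,2}
  val[1] = {0,2}
  val[2] = {0,1,2,3}
  val[3] = {0,1,2}
  val[4] = {0,1,2}
  val[5] = {0,1,2,3}
  val[6] = {0,1,3}
  val[7] = {0,1}

10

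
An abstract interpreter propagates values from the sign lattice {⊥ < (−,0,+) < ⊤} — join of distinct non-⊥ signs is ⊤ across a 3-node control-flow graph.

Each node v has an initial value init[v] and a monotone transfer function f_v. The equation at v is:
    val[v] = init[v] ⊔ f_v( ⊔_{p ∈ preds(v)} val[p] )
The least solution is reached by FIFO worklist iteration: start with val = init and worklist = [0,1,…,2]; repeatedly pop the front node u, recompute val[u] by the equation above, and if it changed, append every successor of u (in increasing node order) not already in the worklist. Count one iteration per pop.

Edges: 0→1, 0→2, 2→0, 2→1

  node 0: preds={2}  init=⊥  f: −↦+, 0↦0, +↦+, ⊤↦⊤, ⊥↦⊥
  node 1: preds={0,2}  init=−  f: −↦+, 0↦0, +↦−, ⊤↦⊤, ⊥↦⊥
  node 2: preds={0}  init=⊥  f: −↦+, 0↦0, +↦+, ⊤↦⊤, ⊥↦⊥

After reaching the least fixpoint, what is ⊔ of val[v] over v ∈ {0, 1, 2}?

Trace (3 dequeues):
  [1] u=0 | in ⊥ | out ⊥ | ==
  [2] u=1 | in ⊥ | out − | ==
  [3] u=2 | in ⊥ | out ⊥ | ==

Converged values:
  [0] ⊥
  [1] −
  [2] ⊥

−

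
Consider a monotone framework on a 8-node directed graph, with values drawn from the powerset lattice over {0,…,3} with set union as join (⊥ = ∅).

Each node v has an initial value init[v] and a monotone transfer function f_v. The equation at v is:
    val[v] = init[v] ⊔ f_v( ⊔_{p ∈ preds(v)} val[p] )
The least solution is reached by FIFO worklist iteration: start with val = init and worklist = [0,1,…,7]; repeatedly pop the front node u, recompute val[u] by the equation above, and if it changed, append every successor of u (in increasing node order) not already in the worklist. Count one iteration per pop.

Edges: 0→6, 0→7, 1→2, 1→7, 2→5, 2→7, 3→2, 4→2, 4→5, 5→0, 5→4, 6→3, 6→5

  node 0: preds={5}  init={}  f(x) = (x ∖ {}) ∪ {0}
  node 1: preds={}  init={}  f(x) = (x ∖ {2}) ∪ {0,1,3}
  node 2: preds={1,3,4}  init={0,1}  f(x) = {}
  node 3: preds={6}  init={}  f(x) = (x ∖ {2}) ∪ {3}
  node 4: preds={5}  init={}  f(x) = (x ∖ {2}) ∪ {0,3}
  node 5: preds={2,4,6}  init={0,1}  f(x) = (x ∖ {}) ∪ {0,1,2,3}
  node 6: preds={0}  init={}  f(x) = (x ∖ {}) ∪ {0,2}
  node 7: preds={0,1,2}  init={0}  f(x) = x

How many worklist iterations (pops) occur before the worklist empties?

Worklist (18 pops):
  #1 pop 0: in={0,1} → {0,1} (was {}); enqueue []
  #2 pop 1: in={} → {0,1,3} (was {}); enqueue []
  #3 pop 2: in={0,1,3} → {0,1} (no change)
  #4 pop 3: in={} → {3} (was {}); enqueue [2]
  #5 pop 4: in={0,1} → {0,1,3} (was {}); enqueue []
  #6 pop 5: in={0,1,3} → {0,1,2,3} (was {0,1}); enqueue [0,4]
  #7 pop 6: in={0,1} → {0,1,2} (was {}); enqueue [3,5]
  #8 pop 7: in={0,1,3} → {0,1,3} (was {0}); enqueue []
  #9 pop 2: in={0,1,3} → {0,1} (no change)
  #10 pop 0: in={0,1,2,3} → {0,1,2,3} (was {0,1}); enqueue [6,7]
  #11 pop 4: in={0,1,2,3} → {0,1,3} (no change)
  #12 pop 3: in={0,1,2} → {0,1,3} (was {3}); enqueue [2]
  #13 pop 5: in={0,1,2,3} → {0,1,2,3} (no change)
  #14 pop 6: in={0,1,2,3} → {0,1,2,3} (was {0,1,2}); enqueue [3,5]
  #15 pop 7: in={0,1,2,3} → {0,1,2,3} (was {0,1,3}); enqueue []
  #16 pop 2: in={0,1,3} → {0,1} (no change)
  #17 pop 3: in={0,1,2,3} → {0,1,3} (no change)
  #18 pop 5: in={0,1,2,3} → {0,1,2,3} (no change)

Fixpoint:
  val[0] = {0,1,2,3}
  val[1] = {0,1,3}
  val[2] = {0,1}
  val[3] = {0,1,3}
  val[4] = {0,1,3}
  val[5] = {0,1,2,3}
  val[6] = {0,1,2,3}
  val[7] = {0,1,2,3}

18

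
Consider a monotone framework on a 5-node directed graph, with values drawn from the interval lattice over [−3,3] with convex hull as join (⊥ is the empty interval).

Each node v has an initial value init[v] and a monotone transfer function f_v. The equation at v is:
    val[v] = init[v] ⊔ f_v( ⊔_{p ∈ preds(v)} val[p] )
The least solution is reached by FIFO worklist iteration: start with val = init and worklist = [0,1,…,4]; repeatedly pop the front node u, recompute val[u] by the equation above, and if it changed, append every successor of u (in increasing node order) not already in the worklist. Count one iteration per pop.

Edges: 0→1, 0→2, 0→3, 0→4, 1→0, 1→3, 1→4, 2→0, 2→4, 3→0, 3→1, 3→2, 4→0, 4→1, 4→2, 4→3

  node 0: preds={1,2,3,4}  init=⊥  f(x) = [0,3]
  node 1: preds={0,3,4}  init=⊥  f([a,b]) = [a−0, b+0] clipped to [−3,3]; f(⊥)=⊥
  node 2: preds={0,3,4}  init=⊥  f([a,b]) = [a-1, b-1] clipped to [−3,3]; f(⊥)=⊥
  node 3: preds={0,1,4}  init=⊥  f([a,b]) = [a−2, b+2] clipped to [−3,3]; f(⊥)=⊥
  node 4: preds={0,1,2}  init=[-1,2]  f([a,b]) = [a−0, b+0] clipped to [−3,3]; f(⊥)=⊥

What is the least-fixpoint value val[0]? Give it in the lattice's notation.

Iteration log — 15 steps:
  step 1. node 0  ⊔preds=[-1,2]  new=[0,3]  old=⊥  +wl: 
  step 2. node 1  ⊔preds=[-1,3]  new=[-1,3]  old=⊥  +wl: 0
  step 3. node 2  ⊔preds=[-1,3]  new=[-2,2]  old=⊥  +wl: 
  step 4. node 3  ⊔preds=[-1,3]  new=[-3,3]  old=⊥  +wl: 1,2
  step 5. node 4  ⊔preds=[-2,3]  new=[-2,3]  old=[-1,2]  +wl: 3
  step 6. node 0  ⊔preds=[-3,3]  new=[0,3]  stable
  step 7. node 1  ⊔preds=[-3,3]  new=[-3,3]  old=[-1,3]  +wl: 0,4
  step 8. node 2  ⊔preds=[-3,3]  new=[-3,2]  old=[-2,2]  +wl: 
  step 9. node 3  ⊔preds=[-3,3]  new=[-3,3]  stable
  step 10. node 0  ⊔preds=[-3,3]  new=[0,3]  stable
  step 11. node 4  ⊔preds=[-3,3]  new=[-3,3]  old=[-2,3]  +wl: 0,1,2,3
  step 12. node 0  ⊔preds=[-3,3]  new=[0,3]  stable
  step 13. node 1  ⊔preds=[-3,3]  new=[-3,3]  stable
  step 14. node 2  ⊔preds=[-3,3]  new=[-3,2]  stable
  step 15. node 3  ⊔preds=[-3,3]  new=[-3,3]  stable

Least fixpoint reached:
  node 0: [0,3]
  node 1: [-3,3]
  node 2: [-3,2]
  node 3: [-3,3]
  node 4: [-3,3]

[0,3]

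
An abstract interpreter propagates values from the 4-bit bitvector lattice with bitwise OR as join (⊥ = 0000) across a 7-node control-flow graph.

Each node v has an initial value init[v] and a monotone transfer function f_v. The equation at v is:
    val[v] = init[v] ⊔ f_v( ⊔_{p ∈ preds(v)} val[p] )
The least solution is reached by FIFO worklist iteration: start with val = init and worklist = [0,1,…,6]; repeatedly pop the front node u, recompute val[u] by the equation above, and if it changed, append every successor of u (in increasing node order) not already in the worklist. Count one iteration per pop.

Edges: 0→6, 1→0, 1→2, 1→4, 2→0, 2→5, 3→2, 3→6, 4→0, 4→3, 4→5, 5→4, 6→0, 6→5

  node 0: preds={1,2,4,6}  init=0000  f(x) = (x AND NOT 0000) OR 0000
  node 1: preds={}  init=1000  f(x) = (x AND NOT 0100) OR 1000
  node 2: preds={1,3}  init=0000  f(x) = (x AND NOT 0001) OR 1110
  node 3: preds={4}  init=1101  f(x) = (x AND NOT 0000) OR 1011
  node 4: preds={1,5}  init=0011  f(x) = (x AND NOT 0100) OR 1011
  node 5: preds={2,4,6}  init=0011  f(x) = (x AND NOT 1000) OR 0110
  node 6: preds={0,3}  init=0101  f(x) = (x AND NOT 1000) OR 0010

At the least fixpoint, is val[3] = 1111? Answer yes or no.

Trace (12 dequeues):
  [1] u=0 | in 1111 | out 1111 | prev 0000 | push {}
  [2] u=1 | in 0000 | out 1000 | ==
  [3] u=2 | in 1101 | out 1110 | prev 0000 | push {0}
  [4] u=3 | in 0011 | out 1111 | prev 1101 | push {2}
  [5] u=4 | in 1011 | out 1011 | prev 0011 | push {3}
  [6] u=5 | in 1111 | out 0111 | prev 0011 | push {4}
  [7] u=6 | in 1111 | out 0111 | prev 0101 | push {5}
  [8] u=0 | in 1111 | out 1111 | ==
  [9] u=2 | in 1111 | out 1110 | ==
  [10] u=3 | in 1011 | out 1111 | ==
  [11] u=4 | in 1111 | out 1011 | ==
  [12] u=5 | in 1111 | out 0111 | ==

Converged values:
  [0] 1111
  [1] 1000
  [2] 1110
  [3] 1111
  [4] 1011
  [5] 0111
  [6] 0111

yes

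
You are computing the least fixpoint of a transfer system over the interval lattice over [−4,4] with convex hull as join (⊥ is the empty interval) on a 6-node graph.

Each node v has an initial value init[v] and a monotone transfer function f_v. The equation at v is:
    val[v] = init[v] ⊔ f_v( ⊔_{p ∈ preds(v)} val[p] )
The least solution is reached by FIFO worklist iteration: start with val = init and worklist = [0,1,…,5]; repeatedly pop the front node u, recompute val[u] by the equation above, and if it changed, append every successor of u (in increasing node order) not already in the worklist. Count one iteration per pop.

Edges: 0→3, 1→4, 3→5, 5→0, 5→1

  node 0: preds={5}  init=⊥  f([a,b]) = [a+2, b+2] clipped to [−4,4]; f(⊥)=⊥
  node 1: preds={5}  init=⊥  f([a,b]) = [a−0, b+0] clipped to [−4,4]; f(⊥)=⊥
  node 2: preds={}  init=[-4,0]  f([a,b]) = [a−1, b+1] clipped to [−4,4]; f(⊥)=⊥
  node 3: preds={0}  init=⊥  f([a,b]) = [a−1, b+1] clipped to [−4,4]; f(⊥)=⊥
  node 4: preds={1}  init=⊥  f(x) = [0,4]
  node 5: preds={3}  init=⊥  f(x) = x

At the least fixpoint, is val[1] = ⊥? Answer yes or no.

yes

Worklist (6 pops):
  #1 pop 0: in=⊥ → ⊥ (no change)
  #2 pop 1: in=⊥ → ⊥ (no change)
  #3 pop 2: in=⊥ → [-4,0] (no change)
  #4 pop 3: in=⊥ → ⊥ (no change)
  #5 pop 4: in=⊥ → [0,4] (was ⊥); enqueue []
  #6 pop 5: in=⊥ → ⊥ (no change)

Fixpoint:
  val[0] = ⊥
  val[1] = ⊥
  val[2] = [-4,0]
  val[3] = ⊥
  val[4] = [0,4]
  val[5] = ⊥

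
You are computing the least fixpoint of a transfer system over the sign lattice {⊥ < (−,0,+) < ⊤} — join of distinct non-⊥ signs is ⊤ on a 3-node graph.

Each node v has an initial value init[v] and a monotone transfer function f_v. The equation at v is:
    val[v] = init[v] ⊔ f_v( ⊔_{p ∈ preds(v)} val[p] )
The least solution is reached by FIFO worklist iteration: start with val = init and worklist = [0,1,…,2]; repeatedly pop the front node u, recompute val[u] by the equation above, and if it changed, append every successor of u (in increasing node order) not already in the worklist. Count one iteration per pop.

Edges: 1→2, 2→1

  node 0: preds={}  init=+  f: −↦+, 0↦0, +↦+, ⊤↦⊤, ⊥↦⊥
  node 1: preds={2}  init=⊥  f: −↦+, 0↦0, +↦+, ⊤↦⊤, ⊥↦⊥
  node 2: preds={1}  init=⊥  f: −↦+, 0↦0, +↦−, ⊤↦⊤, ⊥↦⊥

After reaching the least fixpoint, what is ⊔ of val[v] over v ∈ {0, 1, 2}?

Trace (3 dequeues):
  [1] u=0 | in ⊥ | out + | ==
  [2] u=1 | in ⊥ | out ⊥ | ==
  [3] u=2 | in ⊥ | out ⊥ | ==

Converged values:
  [0] +
  [1] ⊥
  [2] ⊥

+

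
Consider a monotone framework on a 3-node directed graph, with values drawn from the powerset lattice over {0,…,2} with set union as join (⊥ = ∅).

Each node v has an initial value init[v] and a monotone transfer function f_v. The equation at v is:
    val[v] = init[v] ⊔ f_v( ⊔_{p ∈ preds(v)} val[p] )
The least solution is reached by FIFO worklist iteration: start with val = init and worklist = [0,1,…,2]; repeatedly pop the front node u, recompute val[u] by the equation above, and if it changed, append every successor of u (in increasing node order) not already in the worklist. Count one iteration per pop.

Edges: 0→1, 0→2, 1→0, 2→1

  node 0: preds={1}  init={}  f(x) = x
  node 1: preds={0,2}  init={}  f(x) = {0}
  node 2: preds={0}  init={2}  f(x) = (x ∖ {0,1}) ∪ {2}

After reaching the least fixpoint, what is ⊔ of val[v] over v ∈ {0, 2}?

Trace (6 dequeues):
  [1] u=0 | in {} | out {} | ==
  [2] u=1 | in {2} | out {0} | prev {} | push {0}
  [3] u=2 | in {} | out {2} | ==
  [4] u=0 | in {0} | out {0} | prev {} | push {1,2}
  [5] u=1 | in {0,2} | out {0} | ==
  [6] u=2 | in {0} | out {2} | ==

Converged values:
  [0] {0}
  [1] {0}
  [2] {2}

{0,2}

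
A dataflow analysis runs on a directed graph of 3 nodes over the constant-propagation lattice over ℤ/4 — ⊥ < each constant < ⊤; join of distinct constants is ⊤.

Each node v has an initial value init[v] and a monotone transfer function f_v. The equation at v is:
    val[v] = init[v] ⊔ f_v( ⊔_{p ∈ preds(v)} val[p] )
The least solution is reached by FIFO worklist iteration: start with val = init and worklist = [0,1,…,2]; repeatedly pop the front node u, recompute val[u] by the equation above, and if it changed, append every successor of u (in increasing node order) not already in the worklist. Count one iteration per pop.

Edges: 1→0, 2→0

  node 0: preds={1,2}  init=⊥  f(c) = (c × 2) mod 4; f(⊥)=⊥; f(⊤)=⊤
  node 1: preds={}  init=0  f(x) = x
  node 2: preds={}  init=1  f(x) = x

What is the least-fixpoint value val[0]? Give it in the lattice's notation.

⊤

Trace (3 dequeues):
  [1] u=0 | in ⊤ | out ⊤ | prev ⊥ | push {}
  [2] u=1 | in ⊥ | out 0 | ==
  [3] u=2 | in ⊥ | out 1 | ==

Converged values:
  [0] ⊤
  [1] 0
  [2] 1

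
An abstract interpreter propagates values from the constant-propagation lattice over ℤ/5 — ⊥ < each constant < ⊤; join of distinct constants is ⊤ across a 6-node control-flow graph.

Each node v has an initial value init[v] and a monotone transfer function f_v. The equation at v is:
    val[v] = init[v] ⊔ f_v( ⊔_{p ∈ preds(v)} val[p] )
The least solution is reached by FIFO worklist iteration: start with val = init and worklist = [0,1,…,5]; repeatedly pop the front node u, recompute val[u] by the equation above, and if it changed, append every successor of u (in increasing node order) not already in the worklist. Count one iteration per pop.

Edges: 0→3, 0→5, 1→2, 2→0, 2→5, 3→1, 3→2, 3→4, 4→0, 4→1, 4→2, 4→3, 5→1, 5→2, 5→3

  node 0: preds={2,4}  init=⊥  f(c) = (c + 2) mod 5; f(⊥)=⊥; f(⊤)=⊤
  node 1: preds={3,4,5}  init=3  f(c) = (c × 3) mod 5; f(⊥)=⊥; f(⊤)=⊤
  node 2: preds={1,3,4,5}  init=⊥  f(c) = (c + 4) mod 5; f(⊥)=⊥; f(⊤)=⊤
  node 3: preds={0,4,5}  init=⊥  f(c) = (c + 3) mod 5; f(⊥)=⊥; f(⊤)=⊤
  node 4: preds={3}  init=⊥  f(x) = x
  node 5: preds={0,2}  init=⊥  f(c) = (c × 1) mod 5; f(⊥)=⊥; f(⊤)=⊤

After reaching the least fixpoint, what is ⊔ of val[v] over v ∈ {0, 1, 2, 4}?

Trace (20 dequeues):
  [1] u=0 | in ⊥ | out ⊥ | ==
  [2] u=1 | in ⊥ | out 3 | ==
  [3] u=2 | in 3 | out 2 | prev ⊥ | push {0}
  [4] u=3 | in ⊥ | out ⊥ | ==
  [5] u=4 | in ⊥ | out ⊥ | ==
  [6] u=5 | in 2 | out 2 | prev ⊥ | push {1,2,3}
  [7] u=0 | in 2 | out 4 | prev ⊥ | push {5}
  [8] u=1 | in 2 | out ⊤ | prev 3 | push {}
  [9] u=2 | in ⊤ | out ⊤ | prev 2 | push {0}
  [10] u=3 | in ⊤ | out ⊤ | prev ⊥ | push {1,2,4}
  [11] u=5 | in ⊤ | out ⊤ | prev 2 | push {3}
  [12] u=0 | in ⊤ | out ⊤ | prev 4 | push {5}
  [13] u=1 | in ⊤ | out ⊤ | ==
  [14] u=2 | in ⊤ | out ⊤ | ==
  [15] u=4 | in ⊤ | out ⊤ | prev ⊥ | push {0,1,2}
  [16] u=3 | in ⊤ | out ⊤ | ==
  [17] u=5 | in ⊤ | out ⊤ | ==
  [18] u=0 | in ⊤ | out ⊤ | ==
  [19] u=1 | in ⊤ | out ⊤ | ==
  [20] u=2 | in ⊤ | out ⊤ | ==

Converged values:
  [0] ⊤
  [1] ⊤
  [2] ⊤
  [3] ⊤
  [4] ⊤
  [5] ⊤

⊤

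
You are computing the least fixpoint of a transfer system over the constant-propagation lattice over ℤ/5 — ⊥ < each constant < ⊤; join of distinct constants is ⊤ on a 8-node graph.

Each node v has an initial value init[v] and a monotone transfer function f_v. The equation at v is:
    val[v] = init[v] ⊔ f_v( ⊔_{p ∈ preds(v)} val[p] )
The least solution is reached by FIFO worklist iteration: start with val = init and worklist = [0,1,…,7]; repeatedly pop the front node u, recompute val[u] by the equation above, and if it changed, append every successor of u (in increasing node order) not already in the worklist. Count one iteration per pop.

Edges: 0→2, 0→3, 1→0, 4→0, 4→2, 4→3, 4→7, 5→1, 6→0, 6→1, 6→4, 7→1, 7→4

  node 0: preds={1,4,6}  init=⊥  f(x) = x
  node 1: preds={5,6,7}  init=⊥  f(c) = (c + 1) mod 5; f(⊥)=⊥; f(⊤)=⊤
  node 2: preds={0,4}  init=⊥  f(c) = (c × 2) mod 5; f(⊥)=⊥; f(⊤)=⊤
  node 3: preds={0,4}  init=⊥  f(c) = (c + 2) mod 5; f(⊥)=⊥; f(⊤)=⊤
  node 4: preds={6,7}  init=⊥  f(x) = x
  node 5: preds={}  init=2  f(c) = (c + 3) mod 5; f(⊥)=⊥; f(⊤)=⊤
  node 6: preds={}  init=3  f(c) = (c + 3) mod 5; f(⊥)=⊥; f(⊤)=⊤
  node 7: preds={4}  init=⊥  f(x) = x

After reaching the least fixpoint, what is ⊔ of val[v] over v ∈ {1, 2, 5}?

⊤

Trace (13 dequeues):
  [1] u=0 | in 3 | out 3 | prev ⊥ | push {}
  [2] u=1 | in ⊤ | out ⊤ | prev ⊥ | push {0}
  [3] u=2 | in 3 | out 1 | prev ⊥ | push {}
  [4] u=3 | in 3 | out 0 | prev ⊥ | push {}
  [5] u=4 | in 3 | out 3 | prev ⊥ | push {2,3}
  [6] u=5 | in ⊥ | out 2 | ==
  [7] u=6 | in ⊥ | out 3 | ==
  [8] u=7 | in 3 | out 3 | prev ⊥ | push {1,4}
  [9] u=0 | in ⊤ | out ⊤ | prev 3 | push {}
  [10] u=2 | in ⊤ | out ⊤ | prev 1 | push {}
  [11] u=3 | in ⊤ | out ⊤ | prev 0 | push {}
  [12] u=1 | in ⊤ | out ⊤ | ==
  [13] u=4 | in 3 | out 3 | ==

Converged values:
  [0] ⊤
  [1] ⊤
  [2] ⊤
  [3] ⊤
  [4] 3
  [5] 2
  [6] 3
  [7] 3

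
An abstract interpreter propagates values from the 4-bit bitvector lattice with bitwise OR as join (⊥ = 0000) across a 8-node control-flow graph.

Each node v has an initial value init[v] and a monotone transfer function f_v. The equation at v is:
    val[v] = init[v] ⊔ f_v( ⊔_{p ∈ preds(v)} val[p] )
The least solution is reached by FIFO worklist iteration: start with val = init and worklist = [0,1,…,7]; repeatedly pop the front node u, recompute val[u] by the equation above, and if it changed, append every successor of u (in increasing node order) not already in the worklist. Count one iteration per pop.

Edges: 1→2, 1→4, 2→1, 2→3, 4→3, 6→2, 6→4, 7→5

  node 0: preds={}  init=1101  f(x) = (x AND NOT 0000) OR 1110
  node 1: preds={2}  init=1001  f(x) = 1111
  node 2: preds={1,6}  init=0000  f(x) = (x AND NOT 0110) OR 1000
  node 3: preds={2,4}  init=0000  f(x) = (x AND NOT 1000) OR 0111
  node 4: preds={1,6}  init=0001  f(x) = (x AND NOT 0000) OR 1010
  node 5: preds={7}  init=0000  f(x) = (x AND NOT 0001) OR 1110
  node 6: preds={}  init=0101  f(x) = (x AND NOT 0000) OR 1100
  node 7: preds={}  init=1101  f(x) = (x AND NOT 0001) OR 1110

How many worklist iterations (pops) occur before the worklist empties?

Worklist (13 pops):
  #1 pop 0: in=0000 → 1111 (was 1101); enqueue []
  #2 pop 1: in=0000 → 1111 (was 1001); enqueue []
  #3 pop 2: in=1111 → 1001 (was 0000); enqueue [1]
  #4 pop 3: in=1001 → 0111 (was 0000); enqueue []
  #5 pop 4: in=1111 → 1111 (was 0001); enqueue [3]
  #6 pop 5: in=1101 → 1110 (was 0000); enqueue []
  #7 pop 6: in=0000 → 1101 (was 0101); enqueue [2,4]
  #8 pop 7: in=0000 → 1111 (was 1101); enqueue [5]
  #9 pop 1: in=1001 → 1111 (no change)
  #10 pop 3: in=1111 → 0111 (no change)
  #11 pop 2: in=1111 → 1001 (no change)
  #12 pop 4: in=1111 → 1111 (no change)
  #13 pop 5: in=1111 → 1110 (no change)

Fixpoint:
  val[0] = 1111
  val[1] = 1111
  val[2] = 1001
  val[3] = 0111
  val[4] = 1111
  val[5] = 1110
  val[6] = 1101
  val[7] = 1111

13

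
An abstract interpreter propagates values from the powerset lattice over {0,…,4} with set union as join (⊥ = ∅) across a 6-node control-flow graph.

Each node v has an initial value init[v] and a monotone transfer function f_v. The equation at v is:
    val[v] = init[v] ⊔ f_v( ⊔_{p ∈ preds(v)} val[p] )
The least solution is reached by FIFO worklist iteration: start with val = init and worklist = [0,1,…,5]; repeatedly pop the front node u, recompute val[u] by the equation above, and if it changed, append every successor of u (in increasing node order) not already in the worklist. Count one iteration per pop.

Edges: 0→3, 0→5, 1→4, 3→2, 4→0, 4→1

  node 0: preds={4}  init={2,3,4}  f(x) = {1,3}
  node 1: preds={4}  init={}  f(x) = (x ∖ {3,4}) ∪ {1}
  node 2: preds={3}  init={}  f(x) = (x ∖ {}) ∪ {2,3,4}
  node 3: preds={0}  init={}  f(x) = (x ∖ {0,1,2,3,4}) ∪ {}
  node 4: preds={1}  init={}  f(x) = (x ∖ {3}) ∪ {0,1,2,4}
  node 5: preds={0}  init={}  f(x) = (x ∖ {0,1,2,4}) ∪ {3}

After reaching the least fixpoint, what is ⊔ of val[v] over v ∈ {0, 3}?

Iteration log — 9 steps:
  step 1. node 0  ⊔preds={}  new={1,2,3,4}  old={2,3,4}  +wl: 
  step 2. node 1  ⊔preds={}  new={1}  old={}  +wl: 
  step 3. node 2  ⊔preds={}  new={2,3,4}  old={}  +wl: 
  step 4. node 3  ⊔preds={1,2,3,4}  new={}  stable
  step 5. node 4  ⊔preds={1}  new={0,1,2,4}  old={}  +wl: 0,1
  step 6. node 5  ⊔preds={1,2,3,4}  new={3}  old={}  +wl: 
  step 7. node 0  ⊔preds={0,1,2,4}  new={1,2,3,4}  stable
  step 8. node 1  ⊔preds={0,1,2,4}  new={0,1,2}  old={1}  +wl: 4
  step 9. node 4  ⊔preds={0,1,2}  new={0,1,2,4}  stable

Least fixpoint reached:
  node 0: {1,2,3,4}
  node 1: {0,1,2}
  node 2: {2,3,4}
  node 3: {}
  node 4: {0,1,2,4}
  node 5: {3}

{1,2,3,4}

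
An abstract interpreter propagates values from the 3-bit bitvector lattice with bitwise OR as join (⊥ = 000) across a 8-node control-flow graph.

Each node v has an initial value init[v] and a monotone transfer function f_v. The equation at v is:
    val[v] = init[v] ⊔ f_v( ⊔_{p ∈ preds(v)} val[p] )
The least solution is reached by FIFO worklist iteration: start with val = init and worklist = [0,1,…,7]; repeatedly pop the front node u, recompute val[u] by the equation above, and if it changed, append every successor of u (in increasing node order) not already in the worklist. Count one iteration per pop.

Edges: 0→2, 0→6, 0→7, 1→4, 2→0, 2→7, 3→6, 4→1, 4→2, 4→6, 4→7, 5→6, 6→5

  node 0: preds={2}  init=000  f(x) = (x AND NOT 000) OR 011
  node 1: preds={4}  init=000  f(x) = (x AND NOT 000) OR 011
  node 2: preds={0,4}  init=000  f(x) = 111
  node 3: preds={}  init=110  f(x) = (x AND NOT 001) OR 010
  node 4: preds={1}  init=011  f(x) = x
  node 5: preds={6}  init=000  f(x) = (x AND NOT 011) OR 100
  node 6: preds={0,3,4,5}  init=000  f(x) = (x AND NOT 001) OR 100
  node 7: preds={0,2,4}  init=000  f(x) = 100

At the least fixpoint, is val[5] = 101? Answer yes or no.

no

Worklist (13 pops):
  #1 pop 0: in=000 → 011 (was 000); enqueue []
  #2 pop 1: in=011 → 011 (was 000); enqueue []
  #3 pop 2: in=011 → 111 (was 000); enqueue [0]
  #4 pop 3: in=000 → 110 (no change)
  #5 pop 4: in=011 → 011 (no change)
  #6 pop 5: in=000 → 100 (was 000); enqueue []
  #7 pop 6: in=111 → 110 (was 000); enqueue [5]
  #8 pop 7: in=111 → 100 (was 000); enqueue []
  #9 pop 0: in=111 → 111 (was 011); enqueue [2,6,7]
  #10 pop 5: in=110 → 100 (no change)
  #11 pop 2: in=111 → 111 (no change)
  #12 pop 6: in=111 → 110 (no change)
  #13 pop 7: in=111 → 100 (no change)

Fixpoint:
  val[0] = 111
  val[1] = 011
  val[2] = 111
  val[3] = 110
  val[4] = 011
  val[5] = 100
  val[6] = 110
  val[7] = 100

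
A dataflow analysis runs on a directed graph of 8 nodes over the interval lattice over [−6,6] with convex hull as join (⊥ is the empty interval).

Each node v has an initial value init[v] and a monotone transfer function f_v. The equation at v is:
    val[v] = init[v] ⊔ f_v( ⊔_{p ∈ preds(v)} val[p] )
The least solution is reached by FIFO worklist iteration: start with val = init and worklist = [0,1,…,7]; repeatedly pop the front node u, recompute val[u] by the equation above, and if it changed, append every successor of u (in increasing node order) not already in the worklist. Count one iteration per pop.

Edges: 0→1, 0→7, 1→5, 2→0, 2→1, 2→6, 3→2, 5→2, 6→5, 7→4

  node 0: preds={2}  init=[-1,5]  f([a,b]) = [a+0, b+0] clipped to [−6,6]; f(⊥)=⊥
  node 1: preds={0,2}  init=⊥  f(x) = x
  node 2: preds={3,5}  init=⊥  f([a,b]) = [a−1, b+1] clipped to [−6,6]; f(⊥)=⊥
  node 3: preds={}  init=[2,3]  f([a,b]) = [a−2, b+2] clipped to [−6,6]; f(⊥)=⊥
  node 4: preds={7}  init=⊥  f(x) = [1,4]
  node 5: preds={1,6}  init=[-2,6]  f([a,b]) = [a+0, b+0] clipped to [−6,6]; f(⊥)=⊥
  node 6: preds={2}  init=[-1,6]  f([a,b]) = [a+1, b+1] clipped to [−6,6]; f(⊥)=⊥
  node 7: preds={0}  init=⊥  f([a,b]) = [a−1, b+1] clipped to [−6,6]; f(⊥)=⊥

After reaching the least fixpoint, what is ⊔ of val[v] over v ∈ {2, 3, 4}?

[-6,6]

Trace (35 dequeues):
  [1] u=0 | in ⊥ | out [-1,5] | ==
  [2] u=1 | in [-1,5] | out [-1,5] | prev ⊥ | push {}
  [3] u=2 | in [-2,6] | out [-3,6] | prev ⊥ | push {0,1}
  [4] u=3 | in ⊥ | out [2,3] | ==
  [5] u=4 | in ⊥ | out [1,4] | prev ⊥ | push {}
  [6] u=5 | in [-1,6] | out [-2,6] | ==
  [7] u=6 | in [-3,6] | out [-2,6] | prev [-1,6] | push {5}
  [8] u=7 | in [-1,5] | out [-2,6] | prev ⊥ | push {4}
  [9] u=0 | in [-3,6] | out [-3,6] | prev [-1,5] | push {7}
  [10] u=1 | in [-3,6] | out [-3,6] | prev [-1,5] | push {}
  [11] u=5 | in [-3,6] | out [-3,6] | prev [-2,6] | push {2}
  [12] u=4 | in [-2,6] | out [1,4] | ==
  [13] u=7 | in [-3,6] | out [-4,6] | prev [-2,6] | push {4}
  [14] u=2 | in [-3,6] | out [-4,6] | prev [-3,6] | push {0,1,6}
  [15] u=4 | in [-4,6] | out [1,4] | ==
  [16] u=0 | in [-4,6] | out [-4,6] | prev [-3,6] | push {7}
  [17] u=1 | in [-4,6] | out [-4,6] | prev [-3,6] | push {5}
  [18] u=6 | in [-4,6] | out [-3,6] | prev [-2,6] | push {}
  [19] u=7 | in [-4,6] | out [-5,6] | prev [-4,6] | push {4}
  [20] u=5 | in [-4,6] | out [-4,6] | prev [-3,6] | push {2}
  [21] u=4 | in [-5,6] | out [1,4] | ==
  [22] u=2 | in [-4,6] | out [-5,6] | prev [-4,6] | push {0,1,6}
  [23] u=0 | in [-5,6] | out [-5,6] | prev [-4,6] | push {7}
  [24] u=1 | in [-5,6] | out [-5,6] | prev [-4,6] | push {5}
  [25] u=6 | in [-5,6] | out [-4,6] | prev [-3,6] | push {}
  [26] u=7 | in [-5,6] | out [-6,6] | prev [-5,6] | push {4}
  [27] u=5 | in [-5,6] | out [-5,6] | prev [-4,6] | push {2}
  [28] u=4 | in [-6,6] | out [1,4] | ==
  [29] u=2 | in [-5,6] | out [-6,6] | prev [-5,6] | push {0,1,6}
  [30] u=0 | in [-6,6] | out [-6,6] | prev [-5,6] | push {7}
  [31] u=1 | in [-6,6] | out [-6,6] | prev [-5,6] | push {5}
  [32] u=6 | in [-6,6] | out [-5,6] | prev [-4,6] | push {}
  [33] u=7 | in [-6,6] | out [-6,6] | ==
  [34] u=5 | in [-6,6] | out [-6,6] | prev [-5,6] | push {2}
  [35] u=2 | in [-6,6] | out [-6,6] | ==

Converged values:
  [0] [-6,6]
  [1] [-6,6]
  [2] [-6,6]
  [3] [2,3]
  [4] [1,4]
  [5] [-6,6]
  [6] [-5,6]
  [7] [-6,6]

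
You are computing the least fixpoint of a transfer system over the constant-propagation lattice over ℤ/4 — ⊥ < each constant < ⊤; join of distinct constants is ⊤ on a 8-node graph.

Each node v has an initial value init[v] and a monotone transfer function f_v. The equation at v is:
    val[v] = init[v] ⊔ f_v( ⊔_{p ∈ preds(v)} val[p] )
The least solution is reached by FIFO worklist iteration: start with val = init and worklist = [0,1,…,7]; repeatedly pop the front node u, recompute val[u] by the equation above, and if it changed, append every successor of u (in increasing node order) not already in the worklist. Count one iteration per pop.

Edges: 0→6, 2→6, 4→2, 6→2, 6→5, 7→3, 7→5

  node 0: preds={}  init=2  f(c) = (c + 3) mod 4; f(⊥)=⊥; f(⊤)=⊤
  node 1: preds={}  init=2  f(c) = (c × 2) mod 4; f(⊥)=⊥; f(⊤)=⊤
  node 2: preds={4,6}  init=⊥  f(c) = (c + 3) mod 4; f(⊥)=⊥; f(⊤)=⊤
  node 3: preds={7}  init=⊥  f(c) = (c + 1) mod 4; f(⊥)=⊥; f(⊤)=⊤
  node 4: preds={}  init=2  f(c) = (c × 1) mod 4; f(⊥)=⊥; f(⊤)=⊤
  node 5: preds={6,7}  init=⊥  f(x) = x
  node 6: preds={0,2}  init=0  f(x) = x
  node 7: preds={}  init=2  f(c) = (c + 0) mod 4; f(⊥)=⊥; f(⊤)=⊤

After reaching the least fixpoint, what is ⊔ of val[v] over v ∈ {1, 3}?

Worklist (10 pops):
  #1 pop 0: in=⊥ → 2 (no change)
  #2 pop 1: in=⊥ → 2 (no change)
  #3 pop 2: in=⊤ → ⊤ (was ⊥); enqueue []
  #4 pop 3: in=2 → 3 (was ⊥); enqueue []
  #5 pop 4: in=⊥ → 2 (no change)
  #6 pop 5: in=⊤ → ⊤ (was ⊥); enqueue []
  #7 pop 6: in=⊤ → ⊤ (was 0); enqueue [2,5]
  #8 pop 7: in=⊥ → 2 (no change)
  #9 pop 2: in=⊤ → ⊤ (no change)
  #10 pop 5: in=⊤ → ⊤ (no change)

Fixpoint:
  val[0] = 2
  val[1] = 2
  val[2] = ⊤
  val[3] = 3
  val[4] = 2
  val[5] = ⊤
  val[6] = ⊤
  val[7] = 2

⊤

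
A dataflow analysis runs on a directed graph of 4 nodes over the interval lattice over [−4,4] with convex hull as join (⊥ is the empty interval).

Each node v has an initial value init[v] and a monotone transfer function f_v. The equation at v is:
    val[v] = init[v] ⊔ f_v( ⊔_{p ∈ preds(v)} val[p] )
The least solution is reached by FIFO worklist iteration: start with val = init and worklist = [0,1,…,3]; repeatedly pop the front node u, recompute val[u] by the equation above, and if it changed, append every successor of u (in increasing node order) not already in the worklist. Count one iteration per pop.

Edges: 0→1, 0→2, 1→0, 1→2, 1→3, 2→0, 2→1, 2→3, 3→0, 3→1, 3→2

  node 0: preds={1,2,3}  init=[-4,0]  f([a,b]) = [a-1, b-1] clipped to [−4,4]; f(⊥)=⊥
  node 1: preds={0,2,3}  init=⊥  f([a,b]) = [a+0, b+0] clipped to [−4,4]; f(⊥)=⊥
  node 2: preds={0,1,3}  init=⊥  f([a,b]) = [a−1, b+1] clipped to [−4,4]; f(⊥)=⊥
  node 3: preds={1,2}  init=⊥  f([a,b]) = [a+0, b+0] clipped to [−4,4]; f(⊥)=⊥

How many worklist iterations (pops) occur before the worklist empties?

Iteration log — 21 steps:
  step 1. node 0  ⊔preds=⊥  new=[-4,0]  stable
  step 2. node 1  ⊔preds=[-4,0]  new=[-4,0]  old=⊥  +wl: 0
  step 3. node 2  ⊔preds=[-4,0]  new=[-4,1]  old=⊥  +wl: 1
  step 4. node 3  ⊔preds=[-4,1]  new=[-4,1]  old=⊥  +wl: 2
  step 5. node 0  ⊔preds=[-4,1]  new=[-4,0]  stable
  step 6. node 1  ⊔preds=[-4,1]  new=[-4,1]  old=[-4,0]  +wl: 0,3
  step 7. node 2  ⊔preds=[-4,1]  new=[-4,2]  old=[-4,1]  +wl: 1
  step 8. node 0  ⊔preds=[-4,2]  new=[-4,1]  old=[-4,0]  +wl: 2
  step 9. node 3  ⊔preds=[-4,2]  new=[-4,2]  old=[-4,1]  +wl: 0
  step 10. node 1  ⊔preds=[-4,2]  new=[-4,2]  old=[-4,1]  +wl: 3
  step 11. node 2  ⊔preds=[-4,2]  new=[-4,3]  old=[-4,2]  +wl: 1
  step 12. node 0  ⊔preds=[-4,3]  new=[-4,2]  old=[-4,1]  +wl: 2
  step 13. node 3  ⊔preds=[-4,3]  new=[-4,3]  old=[-4,2]  +wl: 0
  step 14. node 1  ⊔preds=[-4,3]  new=[-4,3]  old=[-4,2]  +wl: 3
  step 15. node 2  ⊔preds=[-4,3]  new=[-4,4]  old=[-4,3]  +wl: 1
  step 16. node 0  ⊔preds=[-4,4]  new=[-4,3]  old=[-4,2]  +wl: 2
  step 17. node 3  ⊔preds=[-4,4]  new=[-4,4]  old=[-4,3]  +wl: 0
  step 18. node 1  ⊔preds=[-4,4]  new=[-4,4]  old=[-4,3]  +wl: 3
  step 19. node 2  ⊔preds=[-4,4]  new=[-4,4]  stable
  step 20. node 0  ⊔preds=[-4,4]  new=[-4,3]  stable
  step 21. node 3  ⊔preds=[-4,4]  new=[-4,4]  stable

Least fixpoint reached:
  node 0: [-4,3]
  node 1: [-4,4]
  node 2: [-4,4]
  node 3: [-4,4]

21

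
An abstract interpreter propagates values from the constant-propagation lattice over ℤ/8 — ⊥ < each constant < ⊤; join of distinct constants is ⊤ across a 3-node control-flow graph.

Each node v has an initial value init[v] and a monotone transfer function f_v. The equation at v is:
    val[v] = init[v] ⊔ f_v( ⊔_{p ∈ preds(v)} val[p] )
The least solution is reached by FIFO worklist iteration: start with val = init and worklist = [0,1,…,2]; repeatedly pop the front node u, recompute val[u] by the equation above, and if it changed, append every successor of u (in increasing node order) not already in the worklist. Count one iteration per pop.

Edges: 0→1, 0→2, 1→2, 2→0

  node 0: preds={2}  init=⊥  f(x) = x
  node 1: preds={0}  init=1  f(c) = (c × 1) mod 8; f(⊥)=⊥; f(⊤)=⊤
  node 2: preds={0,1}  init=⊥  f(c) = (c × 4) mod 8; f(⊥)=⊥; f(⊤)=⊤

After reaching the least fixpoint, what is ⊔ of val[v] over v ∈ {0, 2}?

Iteration log — 9 steps:
  step 1. node 0  ⊔preds=⊥  new=⊥  stable
  step 2. node 1  ⊔preds=⊥  new=1  stable
  step 3. node 2  ⊔preds=1  new=4  old=⊥  +wl: 0
  step 4. node 0  ⊔preds=4  new=4  old=⊥  +wl: 1,2
  step 5. node 1  ⊔preds=4  new=⊤  old=1  +wl: 
  step 6. node 2  ⊔preds=⊤  new=⊤  old=4  +wl: 0
  step 7. node 0  ⊔preds=⊤  new=⊤  old=4  +wl: 1,2
  step 8. node 1  ⊔preds=⊤  new=⊤  stable
  step 9. node 2  ⊔preds=⊤  new=⊤  stable

Least fixpoint reached:
  node 0: ⊤
  node 1: ⊤
  node 2: ⊤

⊤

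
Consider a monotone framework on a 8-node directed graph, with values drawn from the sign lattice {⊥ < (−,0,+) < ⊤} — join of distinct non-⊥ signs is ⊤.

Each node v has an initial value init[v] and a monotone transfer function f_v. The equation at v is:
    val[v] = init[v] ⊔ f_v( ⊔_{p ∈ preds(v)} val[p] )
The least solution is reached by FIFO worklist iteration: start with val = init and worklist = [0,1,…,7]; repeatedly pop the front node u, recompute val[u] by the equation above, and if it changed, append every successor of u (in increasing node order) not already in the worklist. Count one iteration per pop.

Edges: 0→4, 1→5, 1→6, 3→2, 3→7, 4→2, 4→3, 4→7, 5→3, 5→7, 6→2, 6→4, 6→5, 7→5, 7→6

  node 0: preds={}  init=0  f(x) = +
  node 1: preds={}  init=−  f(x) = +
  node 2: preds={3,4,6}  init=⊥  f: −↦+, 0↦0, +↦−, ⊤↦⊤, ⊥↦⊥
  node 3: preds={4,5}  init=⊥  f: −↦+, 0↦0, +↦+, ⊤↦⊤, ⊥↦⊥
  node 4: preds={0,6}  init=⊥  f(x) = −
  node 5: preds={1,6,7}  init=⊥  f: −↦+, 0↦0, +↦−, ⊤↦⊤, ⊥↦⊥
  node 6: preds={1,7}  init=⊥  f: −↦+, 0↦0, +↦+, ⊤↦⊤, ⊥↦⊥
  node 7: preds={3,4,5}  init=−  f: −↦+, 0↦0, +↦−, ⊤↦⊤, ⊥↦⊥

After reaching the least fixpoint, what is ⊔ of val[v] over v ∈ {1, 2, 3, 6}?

Worklist (15 pops):
  #1 pop 0: in=⊥ → ⊤ (was 0); enqueue []
  #2 pop 1: in=⊥ → ⊤ (was −); enqueue []
  #3 pop 2: in=⊥ → ⊥ (no change)
  #4 pop 3: in=⊥ → ⊥ (no change)
  #5 pop 4: in=⊤ → − (was ⊥); enqueue [2,3]
  #6 pop 5: in=⊤ → ⊤ (was ⊥); enqueue []
  #7 pop 6: in=⊤ → ⊤ (was ⊥); enqueue [4,5]
  #8 pop 7: in=⊤ → ⊤ (was −); enqueue [6]
  #9 pop 2: in=⊤ → ⊤ (was ⊥); enqueue []
  #10 pop 3: in=⊤ → ⊤ (was ⊥); enqueue [2,7]
  #11 pop 4: in=⊤ → − (no change)
  #12 pop 5: in=⊤ → ⊤ (no change)
  #13 pop 6: in=⊤ → ⊤ (no change)
  #14 pop 2: in=⊤ → ⊤ (no change)
  #15 pop 7: in=⊤ → ⊤ (no change)

Fixpoint:
  val[0] = ⊤
  val[1] = ⊤
  val[2] = ⊤
  val[3] = ⊤
  val[4] = −
  val[5] = ⊤
  val[6] = ⊤
  val[7] = ⊤

⊤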